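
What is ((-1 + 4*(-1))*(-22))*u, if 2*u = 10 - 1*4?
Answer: 330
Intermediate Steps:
u = 3 (u = (10 - 1*4)/2 = (10 - 4)/2 = (1/2)*6 = 3)
((-1 + 4*(-1))*(-22))*u = ((-1 + 4*(-1))*(-22))*3 = ((-1 - 4)*(-22))*3 = -5*(-22)*3 = 110*3 = 330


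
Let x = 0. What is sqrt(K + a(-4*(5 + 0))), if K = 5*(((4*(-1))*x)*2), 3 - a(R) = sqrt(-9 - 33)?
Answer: sqrt(3 - I*sqrt(42)) ≈ 2.2518 - 1.439*I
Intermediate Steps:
a(R) = 3 - I*sqrt(42) (a(R) = 3 - sqrt(-9 - 33) = 3 - sqrt(-42) = 3 - I*sqrt(42))
K = 0 (K = 5*(((4*(-1))*0)*2) = 5*(-4*0*2) = 5*(0*2) = 5*0 = 0)
sqrt(K + a(-4*(5 + 0))) = sqrt(0 + (3 - I*sqrt(42))) = sqrt(3 - I*sqrt(42))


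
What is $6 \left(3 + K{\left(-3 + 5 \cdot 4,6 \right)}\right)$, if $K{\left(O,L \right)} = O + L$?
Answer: $156$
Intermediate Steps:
$K{\left(O,L \right)} = L + O$
$6 \left(3 + K{\left(-3 + 5 \cdot 4,6 \right)}\right) = 6 \left(3 + \left(6 + \left(-3 + 5 \cdot 4\right)\right)\right) = 6 \left(3 + \left(6 + \left(-3 + 20\right)\right)\right) = 6 \left(3 + \left(6 + 17\right)\right) = 6 \left(3 + 23\right) = 6 \cdot 26 = 156$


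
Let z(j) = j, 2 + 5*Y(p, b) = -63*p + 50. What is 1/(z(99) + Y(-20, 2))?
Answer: 5/1803 ≈ 0.0027732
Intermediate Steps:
Y(p, b) = 48/5 - 63*p/5 (Y(p, b) = -2/5 + (-63*p + 50)/5 = -2/5 + (50 - 63*p)/5 = -2/5 + (10 - 63*p/5) = 48/5 - 63*p/5)
1/(z(99) + Y(-20, 2)) = 1/(99 + (48/5 - 63/5*(-20))) = 1/(99 + (48/5 + 252)) = 1/(99 + 1308/5) = 1/(1803/5) = 5/1803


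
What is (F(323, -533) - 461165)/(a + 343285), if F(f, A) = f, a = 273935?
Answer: -76807/102870 ≈ -0.74664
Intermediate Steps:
(F(323, -533) - 461165)/(a + 343285) = (323 - 461165)/(273935 + 343285) = -460842/617220 = -460842*1/617220 = -76807/102870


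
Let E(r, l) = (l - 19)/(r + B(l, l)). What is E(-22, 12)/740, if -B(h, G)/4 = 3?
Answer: 7/25160 ≈ 0.00027822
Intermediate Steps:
B(h, G) = -12 (B(h, G) = -4*3 = -12)
E(r, l) = (-19 + l)/(-12 + r) (E(r, l) = (l - 19)/(r - 12) = (-19 + l)/(-12 + r))
E(-22, 12)/740 = ((-19 + 12)/(-12 - 22))/740 = (-7/(-34))*(1/740) = -1/34*(-7)*(1/740) = (7/34)*(1/740) = 7/25160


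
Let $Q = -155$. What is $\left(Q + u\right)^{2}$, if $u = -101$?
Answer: $65536$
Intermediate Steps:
$\left(Q + u\right)^{2} = \left(-155 - 101\right)^{2} = \left(-256\right)^{2} = 65536$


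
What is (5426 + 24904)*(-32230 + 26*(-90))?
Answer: -1048508100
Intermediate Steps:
(5426 + 24904)*(-32230 + 26*(-90)) = 30330*(-32230 - 2340) = 30330*(-34570) = -1048508100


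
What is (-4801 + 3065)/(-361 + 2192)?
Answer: -1736/1831 ≈ -0.94812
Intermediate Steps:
(-4801 + 3065)/(-361 + 2192) = -1736/1831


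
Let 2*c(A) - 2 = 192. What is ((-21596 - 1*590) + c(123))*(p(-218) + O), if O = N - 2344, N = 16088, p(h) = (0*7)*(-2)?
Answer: -303591216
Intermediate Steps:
c(A) = 97 (c(A) = 1 + (½)*192 = 1 + 96 = 97)
p(h) = 0 (p(h) = 0*(-2) = 0)
O = 13744 (O = 16088 - 2344 = 13744)
((-21596 - 1*590) + c(123))*(p(-218) + O) = ((-21596 - 1*590) + 97)*(0 + 13744) = ((-21596 - 590) + 97)*13744 = (-22186 + 97)*13744 = -22089*13744 = -303591216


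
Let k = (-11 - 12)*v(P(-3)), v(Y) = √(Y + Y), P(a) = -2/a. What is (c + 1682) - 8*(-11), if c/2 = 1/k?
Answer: 1770 - √3/23 ≈ 1769.9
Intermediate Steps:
v(Y) = √2*√Y (v(Y) = √(2*Y) = √2*√Y)
k = -46*√3/3 (k = (-11 - 12)*(√2*√(-2/(-3))) = -23*√2*√(-2*(-⅓)) = -23*√2*√(⅔) = -23*√2*√6/3 = -46*√3/3 ≈ -26.558)
c = -√3/23 (c = 2/((-46*√3/3)) = 2*(-√3/46) = -√3/23 ≈ -0.075307)
(c + 1682) - 8*(-11) = (-√3/23 + 1682) - 8*(-11) = (1682 - √3/23) + 88 = 1770 - √3/23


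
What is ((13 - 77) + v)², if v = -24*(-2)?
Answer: 256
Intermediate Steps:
v = 48
((13 - 77) + v)² = ((13 - 77) + 48)² = (-64 + 48)² = (-16)² = 256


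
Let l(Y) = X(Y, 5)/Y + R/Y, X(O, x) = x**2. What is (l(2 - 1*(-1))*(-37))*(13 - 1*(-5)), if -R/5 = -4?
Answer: -9990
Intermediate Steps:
R = 20 (R = -5*(-4) = 20)
l(Y) = 45/Y (l(Y) = 5**2/Y + 20/Y = 25/Y + 20/Y = 45/Y)
(l(2 - 1*(-1))*(-37))*(13 - 1*(-5)) = ((45/(2 - 1*(-1)))*(-37))*(13 - 1*(-5)) = ((45/(2 + 1))*(-37))*(13 + 5) = ((45/3)*(-37))*18 = ((45*(1/3))*(-37))*18 = (15*(-37))*18 = -555*18 = -9990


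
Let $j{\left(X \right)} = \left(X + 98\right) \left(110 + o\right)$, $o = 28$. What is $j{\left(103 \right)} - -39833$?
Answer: $67571$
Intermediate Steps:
$j{\left(X \right)} = 13524 + 138 X$ ($j{\left(X \right)} = \left(X + 98\right) \left(110 + 28\right) = \left(98 + X\right) 138 = 13524 + 138 X$)
$j{\left(103 \right)} - -39833 = \left(13524 + 138 \cdot 103\right) - -39833 = \left(13524 + 14214\right) + 39833 = 27738 + 39833 = 67571$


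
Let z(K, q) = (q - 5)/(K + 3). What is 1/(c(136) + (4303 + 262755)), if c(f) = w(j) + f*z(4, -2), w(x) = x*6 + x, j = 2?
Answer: 1/266936 ≈ 3.7462e-6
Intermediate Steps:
w(x) = 7*x (w(x) = 6*x + x = 7*x)
z(K, q) = (-5 + q)/(3 + K)
c(f) = 14 - f (c(f) = 7*2 + f*((-5 - 2)/(3 + 4)) = 14 + f*(-7/7) = 14 + f*((1/7)*(-7)) = 14 + f*(-1) = 14 - f)
1/(c(136) + (4303 + 262755)) = 1/((14 - 1*136) + (4303 + 262755)) = 1/((14 - 136) + 267058) = 1/(-122 + 267058) = 1/266936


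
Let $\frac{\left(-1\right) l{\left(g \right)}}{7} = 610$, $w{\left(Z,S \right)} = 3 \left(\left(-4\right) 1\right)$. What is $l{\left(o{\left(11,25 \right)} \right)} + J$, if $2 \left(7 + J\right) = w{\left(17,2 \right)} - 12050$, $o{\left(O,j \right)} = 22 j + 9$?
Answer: $-10308$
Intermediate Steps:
$o{\left(O,j \right)} = 9 + 22 j$
$w{\left(Z,S \right)} = -12$ ($w{\left(Z,S \right)} = 3 \left(-4\right) = -12$)
$l{\left(g \right)} = -4270$ ($l{\left(g \right)} = \left(-7\right) 610 = -4270$)
$J = -6038$ ($J = -7 + \frac{-12 - 12050}{2} = -7 + \frac{1}{2} \left(-12062\right) = -7 - 6031 = -6038$)
$l{\left(o{\left(11,25 \right)} \right)} + J = -4270 - 6038 = -10308$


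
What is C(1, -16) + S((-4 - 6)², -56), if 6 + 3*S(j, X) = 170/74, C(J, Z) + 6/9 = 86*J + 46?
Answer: 14441/111 ≈ 130.10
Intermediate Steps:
C(J, Z) = 136/3 + 86*J (C(J, Z) = -⅔ + (86*J + 46) = -⅔ + (46 + 86*J) = 136/3 + 86*J)
S(j, X) = -137/111 (S(j, X) = -2 + (170/74)/3 = -2 + (170*(1/74))/3 = -2 + (⅓)*(85/37) = -2 + 85/111 = -137/111)
C(1, -16) + S((-4 - 6)², -56) = (136/3 + 86*1) - 137/111 = (136/3 + 86) - 137/111 = 394/3 - 137/111 = 14441/111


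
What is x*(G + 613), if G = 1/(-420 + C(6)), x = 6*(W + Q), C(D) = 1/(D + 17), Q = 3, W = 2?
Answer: 177628320/9659 ≈ 18390.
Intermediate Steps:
C(D) = 1/(17 + D)
x = 30 (x = 6*(2 + 3) = 6*5 = 30)
G = -23/9659 (G = 1/(-420 + 1/(17 + 6)) = 1/(-420 + 1/23) = 1/(-9659/23) = -23/9659 ≈ -0.0023812)
x*(G + 613) = 30*(-23/9659 + 613) = 30*(5920944/9659) = 177628320/9659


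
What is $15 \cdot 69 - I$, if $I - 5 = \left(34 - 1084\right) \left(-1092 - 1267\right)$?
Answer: $-2475920$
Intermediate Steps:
$I = 2476955$ ($I = 5 + \left(34 - 1084\right) \left(-1092 - 1267\right) = 5 - -2476950 = 5 + 2476950 = 2476955$)
$15 \cdot 69 - I = 15 \cdot 69 - 2476955 = 1035 - 2476955 = -2475920$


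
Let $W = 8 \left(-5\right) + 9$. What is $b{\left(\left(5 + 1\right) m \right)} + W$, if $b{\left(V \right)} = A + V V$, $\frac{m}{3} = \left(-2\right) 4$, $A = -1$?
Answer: $20704$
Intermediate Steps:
$m = -24$ ($m = 3 \left(\left(-2\right) 4\right) = 3 \left(-8\right) = -24$)
$b{\left(V \right)} = -1 + V^{2}$ ($b{\left(V \right)} = -1 + V V = -1 + V^{2}$)
$W = -31$ ($W = -40 + 9 = -31$)
$b{\left(\left(5 + 1\right) m \right)} + W = \left(-1 + \left(\left(5 + 1\right) \left(-24\right)\right)^{2}\right) - 31 = \left(-1 + \left(6 \left(-24\right)\right)^{2}\right) - 31 = \left(-1 + \left(-144\right)^{2}\right) - 31 = \left(-1 + 20736\right) - 31 = 20735 - 31 = 20704$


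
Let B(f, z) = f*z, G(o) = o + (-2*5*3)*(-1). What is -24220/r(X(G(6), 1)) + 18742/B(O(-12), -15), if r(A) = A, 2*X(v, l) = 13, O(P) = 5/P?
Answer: -236416/325 ≈ -727.43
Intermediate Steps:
G(o) = 30 + o (G(o) = o - 10*3*(-1) = o - 30*(-1) = o + 30 = 30 + o)
X(v, l) = 13/2 (X(v, l) = (½)*13 = 13/2)
-24220/r(X(G(6), 1)) + 18742/B(O(-12), -15) = -24220/13/2 + 18742/(((5/(-12))*(-15))) = -24220*2/13 + 18742/(((5*(-1/12))*(-15))) = -48440/13 + 18742/((-5/12*(-15))) = -48440/13 + 18742/(25/4) = -48440/13 + 18742*(4/25) = -48440/13 + 74968/25 = -236416/325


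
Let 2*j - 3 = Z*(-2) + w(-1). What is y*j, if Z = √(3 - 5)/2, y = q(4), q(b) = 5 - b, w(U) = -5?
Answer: -1 - I*√2/2 ≈ -1.0 - 0.70711*I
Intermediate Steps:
y = 1 (y = 5 - 1*4 = 5 - 4 = 1)
Z = I*√2/2 (Z = √(-2)*(½) = (I*√2)*(½) = I*√2/2 ≈ 0.70711*I)
j = -1 - I*√2/2 (j = 3/2 + ((I*√2/2)*(-2) - 5)/2 = 3/2 + (-I*√2 - 5)/2 = 3/2 + (-5 - I*√2)/2 = 3/2 + (-5/2 - I*√2/2) = -1 - I*√2/2 ≈ -1.0 - 0.70711*I)
y*j = 1*(-1 - I*√2/2) = -1 - I*√2/2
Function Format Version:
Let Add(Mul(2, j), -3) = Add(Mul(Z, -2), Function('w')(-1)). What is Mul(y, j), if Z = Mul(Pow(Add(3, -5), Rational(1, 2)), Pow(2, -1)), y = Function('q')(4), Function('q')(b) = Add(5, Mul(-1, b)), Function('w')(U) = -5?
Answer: Add(-1, Mul(Rational(-1, 2), I, Pow(2, Rational(1, 2)))) ≈ Add(-1.0000, Mul(-0.70711, I))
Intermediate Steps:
y = 1 (y = Add(5, Mul(-1, 4)) = Add(5, -4) = 1)
Z = Mul(Rational(1, 2), I, Pow(2, Rational(1, 2))) (Z = Mul(Pow(-2, Rational(1, 2)), Rational(1, 2)) = Mul(Mul(I, Pow(2, Rational(1, 2))), Rational(1, 2)) = Mul(Rational(1, 2), I, Pow(2, Rational(1, 2))) ≈ Mul(0.70711, I))
j = Add(-1, Mul(Rational(-1, 2), I, Pow(2, Rational(1, 2)))) (j = Add(Rational(3, 2), Mul(Rational(1, 2), Add(Mul(Mul(Rational(1, 2), I, Pow(2, Rational(1, 2))), -2), -5))) = Add(Rational(3, 2), Mul(Rational(1, 2), Add(Mul(-1, I, Pow(2, Rational(1, 2))), -5))) = Add(Rational(3, 2), Mul(Rational(1, 2), Add(-5, Mul(-1, I, Pow(2, Rational(1, 2)))))) = Add(Rational(3, 2), Add(Rational(-5, 2), Mul(Rational(-1, 2), I, Pow(2, Rational(1, 2))))) = Add(-1, Mul(Rational(-1, 2), I, Pow(2, Rational(1, 2)))) ≈ Add(-1.0000, Mul(-0.70711, I)))
Mul(y, j) = Mul(1, Add(-1, Mul(Rational(-1, 2), I, Pow(2, Rational(1, 2))))) = Add(-1, Mul(Rational(-1, 2), I, Pow(2, Rational(1, 2))))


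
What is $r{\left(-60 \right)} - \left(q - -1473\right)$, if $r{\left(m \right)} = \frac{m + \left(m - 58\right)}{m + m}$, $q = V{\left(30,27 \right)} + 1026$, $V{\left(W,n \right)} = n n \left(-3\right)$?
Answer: $- \frac{18631}{60} \approx -310.52$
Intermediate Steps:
$V{\left(W,n \right)} = - 3 n^{2}$ ($V{\left(W,n \right)} = n^{2} \left(-3\right) = - 3 n^{2}$)
$q = -1161$ ($q = - 3 \cdot 27^{2} + 1026 = \left(-3\right) 729 + 1026 = -2187 + 1026 = -1161$)
$r{\left(m \right)} = \frac{-58 + 2 m}{2 m}$ ($r{\left(m \right)} = \frac{m + \left(-58 + m\right)}{2 m} = \left(-58 + 2 m\right) \frac{1}{2 m} = \frac{-58 + 2 m}{2 m}$)
$r{\left(-60 \right)} - \left(q - -1473\right) = \frac{-29 - 60}{-60} - \left(-1161 - -1473\right) = \left(- \frac{1}{60}\right) \left(-89\right) - \left(-1161 + 1473\right) = \frac{89}{60} - 312 = - \frac{18631}{60}$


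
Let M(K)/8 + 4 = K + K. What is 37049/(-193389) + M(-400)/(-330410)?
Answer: -5498741021/31948829745 ≈ -0.17211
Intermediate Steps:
M(K) = -32 + 16*K (M(K) = -32 + 8*(K + K) = -32 + 8*(2*K) = -32 + 16*K)
37049/(-193389) + M(-400)/(-330410) = 37049/(-193389) + (-32 + 16*(-400))/(-330410) = 37049*(-1/193389) + (-32 - 6400)*(-1/330410) = -37049/193389 - 6432*(-1/330410) = -37049/193389 + 3216/165205 = -5498741021/31948829745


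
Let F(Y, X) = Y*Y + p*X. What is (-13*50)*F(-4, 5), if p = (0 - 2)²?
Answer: -23400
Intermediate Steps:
p = 4 (p = (-2)² = 4)
F(Y, X) = Y² + 4*X (F(Y, X) = Y*Y + 4*X = Y² + 4*X)
(-13*50)*F(-4, 5) = (-13*50)*((-4)² + 4*5) = -650*(16 + 20) = -650*36 = -23400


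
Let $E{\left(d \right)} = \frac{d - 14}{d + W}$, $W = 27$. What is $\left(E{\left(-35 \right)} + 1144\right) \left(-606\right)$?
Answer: $- \frac{2787903}{4} \approx -6.9698 \cdot 10^{5}$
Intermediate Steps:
$E{\left(d \right)} = \frac{-14 + d}{27 + d}$ ($E{\left(d \right)} = \frac{d - 14}{d + 27} = \frac{-14 + d}{27 + d}$)
$\left(E{\left(-35 \right)} + 1144\right) \left(-606\right) = \left(\frac{-14 - 35}{27 - 35} + 1144\right) \left(-606\right) = \left(\frac{1}{-8} \left(-49\right) + 1144\right) \left(-606\right) = \left(\left(- \frac{1}{8}\right) \left(-49\right) + 1144\right) \left(-606\right) = \left(\frac{49}{8} + 1144\right) \left(-606\right) = \frac{9201}{8} \left(-606\right) = - \frac{2787903}{4}$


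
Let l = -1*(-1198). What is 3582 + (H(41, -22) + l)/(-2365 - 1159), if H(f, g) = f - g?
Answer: 12621707/3524 ≈ 3581.6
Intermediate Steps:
l = 1198
3582 + (H(41, -22) + l)/(-2365 - 1159) = 3582 + ((41 - 1*(-22)) + 1198)/(-2365 - 1159) = 3582 + ((41 + 22) + 1198)/(-3524) = 3582 + (63 + 1198)*(-1/3524) = 3582 + 1261*(-1/3524) = 3582 - 1261/3524 = 12621707/3524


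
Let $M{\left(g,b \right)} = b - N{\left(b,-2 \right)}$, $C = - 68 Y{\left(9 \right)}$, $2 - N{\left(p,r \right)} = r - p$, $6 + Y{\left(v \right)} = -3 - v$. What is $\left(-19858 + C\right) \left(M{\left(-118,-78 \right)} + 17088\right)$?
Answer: $-318343256$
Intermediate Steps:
$Y{\left(v \right)} = -9 - v$ ($Y{\left(v \right)} = -6 - \left(3 + v\right) = -9 - v$)
$N{\left(p,r \right)} = 2 + p - r$ ($N{\left(p,r \right)} = 2 - \left(r - p\right) = 2 + \left(p - r\right) = 2 + p - r$)
$C = 1224$ ($C = - 68 \left(-9 - 9\right) = \left(-68\right) \left(-18\right) = 1224$)
$M{\left(g,b \right)} = -4$ ($M{\left(g,b \right)} = b - \left(2 + b - -2\right) = b - \left(2 + b + 2\right) = b - \left(4 + b\right) = -4$)
$\left(-19858 + C\right) \left(M{\left(-118,-78 \right)} + 17088\right) = \left(-19858 + 1224\right) \left(-4 + 17088\right) = \left(-18634\right) 17084 = -318343256$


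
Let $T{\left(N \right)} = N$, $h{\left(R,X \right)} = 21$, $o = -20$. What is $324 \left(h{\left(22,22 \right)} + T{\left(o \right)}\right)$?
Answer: $324$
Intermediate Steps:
$324 \left(h{\left(22,22 \right)} + T{\left(o \right)}\right) = 324 \left(21 - 20\right) = 324 \cdot 1 = 324$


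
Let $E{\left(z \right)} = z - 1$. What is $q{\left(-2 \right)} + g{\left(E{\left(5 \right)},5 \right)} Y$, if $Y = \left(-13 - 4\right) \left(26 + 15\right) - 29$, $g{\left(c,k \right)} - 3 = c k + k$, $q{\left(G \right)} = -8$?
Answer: $-20336$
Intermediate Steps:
$E{\left(z \right)} = -1 + z$
$g{\left(c,k \right)} = 3 + k + c k$ ($g{\left(c,k \right)} = 3 + \left(c k + k\right) = 3 + \left(k + c k\right) = 3 + k + c k$)
$Y = -726$ ($Y = \left(-17\right) 41 - 29 = -697 - 29 = -726$)
$q{\left(-2 \right)} + g{\left(E{\left(5 \right)},5 \right)} Y = -8 + \left(3 + 5 + \left(-1 + 5\right) 5\right) \left(-726\right) = -8 + \left(3 + 5 + 4 \cdot 5\right) \left(-726\right) = -8 + \left(3 + 5 + 20\right) \left(-726\right) = -8 + 28 \left(-726\right) = -8 - 20328 = -20336$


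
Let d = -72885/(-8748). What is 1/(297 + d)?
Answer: 2916/890347 ≈ 0.0032751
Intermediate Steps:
d = 24295/2916 (d = -72885*(-1/8748) = 24295/2916 ≈ 8.3316)
1/(297 + d) = 1/(297 + 24295/2916) = 1/(890347/2916) = 2916/890347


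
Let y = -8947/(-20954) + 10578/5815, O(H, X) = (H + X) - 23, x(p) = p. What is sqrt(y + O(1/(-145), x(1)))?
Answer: I*sqrt(246737060679866798310)/3533577790 ≈ 4.4453*I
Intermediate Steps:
O(H, X) = -23 + H + X
y = 273678217/121847510 (y = -8947*(-1/20954) + 10578*(1/5815) = 8947/20954 + 10578/5815 = 273678217/121847510 ≈ 2.2461)
sqrt(y + O(1/(-145), x(1))) = sqrt(273678217/121847510 + (-23 + 1/(-145) + 1)) = sqrt(273678217/121847510 + (-23 + 1*(-1/145) + 1)) = sqrt(273678217/121847510 + (-23 - 1/145 + 1)) = sqrt(273678217/121847510 - 3191/145) = sqrt(-69826412589/3533577790) = I*sqrt(246737060679866798310)/3533577790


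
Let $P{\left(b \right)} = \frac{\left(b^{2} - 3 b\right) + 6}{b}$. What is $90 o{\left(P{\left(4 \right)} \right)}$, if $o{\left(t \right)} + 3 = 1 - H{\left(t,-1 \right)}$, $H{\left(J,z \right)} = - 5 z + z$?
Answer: $-540$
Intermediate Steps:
$H{\left(J,z \right)} = - 4 z$
$P{\left(b \right)} = \frac{6 + b^{2} - 3 b}{b}$
$o{\left(t \right)} = -6$ ($o{\left(t \right)} = -3 + \left(1 - \left(-4\right) \left(-1\right)\right) = -3 + \left(1 - 4\right) = -3 - 3 = -6$)
$90 o{\left(P{\left(4 \right)} \right)} = 90 \left(-6\right) = -540$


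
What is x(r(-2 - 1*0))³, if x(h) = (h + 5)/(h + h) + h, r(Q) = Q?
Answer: -1331/64 ≈ -20.797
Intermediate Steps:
x(h) = h + (5 + h)/(2*h) (x(h) = (5 + h)/((2*h)) + h = (5 + h)*(1/(2*h)) + h = (5 + h)/(2*h) + h = h + (5 + h)/(2*h))
x(r(-2 - 1*0))³ = (½ + (-2 - 1*0) + 5/(2*(-2 - 1*0)))³ = (½ + (-2 + 0) + 5/(2*(-2 + 0)))³ = (½ - 2 + (5/2)/(-2))³ = (½ - 2 + (5/2)*(-½))³ = (½ - 2 - 5/4)³ = (-11/4)³ = -1331/64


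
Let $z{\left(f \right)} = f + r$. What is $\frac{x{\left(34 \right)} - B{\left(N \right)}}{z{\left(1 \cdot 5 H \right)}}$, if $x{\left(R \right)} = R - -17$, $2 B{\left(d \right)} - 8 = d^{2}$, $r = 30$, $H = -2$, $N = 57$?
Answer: $- \frac{631}{8} \approx -78.875$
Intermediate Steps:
$B{\left(d \right)} = 4 + \frac{d^{2}}{2}$
$x{\left(R \right)} = 17 + R$ ($x{\left(R \right)} = R + 17 = 17 + R$)
$z{\left(f \right)} = 30 + f$ ($z{\left(f \right)} = f + 30 = 30 + f$)
$\frac{x{\left(34 \right)} - B{\left(N \right)}}{z{\left(1 \cdot 5 H \right)}} = \frac{\left(17 + 34\right) - \left(4 + \frac{57^{2}}{2}\right)}{30 + 1 \cdot 5 \left(-2\right)} = \frac{51 - \left(4 + \frac{1}{2} \cdot 3249\right)}{30 + 1 \left(-10\right)} = \frac{51 - \left(4 + \frac{3249}{2}\right)}{30 - 10} = \frac{51 - \frac{3257}{2}}{20} = \left(51 - \frac{3257}{2}\right) \frac{1}{20} = \left(- \frac{3155}{2}\right) \frac{1}{20} = - \frac{631}{8}$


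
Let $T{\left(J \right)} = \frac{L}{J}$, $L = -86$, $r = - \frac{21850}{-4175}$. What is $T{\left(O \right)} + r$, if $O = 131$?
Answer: $\frac{100132}{21877} \approx 4.577$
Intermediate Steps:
$r = \frac{874}{167}$ ($r = \left(-21850\right) \left(- \frac{1}{4175}\right) = \frac{874}{167} \approx 5.2335$)
$T{\left(J \right)} = - \frac{86}{J}$
$T{\left(O \right)} + r = - \frac{86}{131} + \frac{874}{167} = \frac{100132}{21877}$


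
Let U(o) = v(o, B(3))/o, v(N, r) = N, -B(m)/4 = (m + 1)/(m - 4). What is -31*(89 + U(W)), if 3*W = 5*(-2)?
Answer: -2790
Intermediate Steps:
W = -10/3 (W = (5*(-2))/3 = (⅓)*(-10) = -10/3 ≈ -3.3333)
B(m) = -4*(1 + m)/(-4 + m) (B(m) = -4*(m + 1)/(m - 4) = -4*(1 + m)/(-4 + m))
U(o) = 1 (U(o) = o/o = 1)
-31*(89 + U(W)) = -31*(89 + 1) = -31*90 = -2790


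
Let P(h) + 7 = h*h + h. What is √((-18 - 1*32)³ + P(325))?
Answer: I*√19057 ≈ 138.05*I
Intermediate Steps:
P(h) = -7 + h + h² (P(h) = -7 + (h*h + h) = -7 + (h² + h) = -7 + (h + h²) = -7 + h + h²)
√((-18 - 1*32)³ + P(325)) = √((-18 - 1*32)³ + (-7 + 325 + 325²)) = √((-18 - 32)³ + (-7 + 325 + 105625)) = √((-50)³ + 105943) = √(-125000 + 105943) = √(-19057) = I*√19057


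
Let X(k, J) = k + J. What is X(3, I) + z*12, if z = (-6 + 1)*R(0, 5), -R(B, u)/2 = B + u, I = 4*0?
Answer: 603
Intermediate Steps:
I = 0
X(k, J) = J + k
R(B, u) = -2*B - 2*u (R(B, u) = -2*(B + u) = -2*B - 2*u)
z = 50 (z = (-6 + 1)*(-2*0 - 2*5) = -5*(0 - 10) = -5*(-10) = 50)
X(3, I) + z*12 = (0 + 3) + 50*12 = 3 + 600 = 603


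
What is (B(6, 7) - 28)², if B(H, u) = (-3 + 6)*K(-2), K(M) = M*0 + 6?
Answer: 100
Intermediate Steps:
K(M) = 6 (K(M) = 0 + 6 = 6)
B(H, u) = 18 (B(H, u) = (-3 + 6)*6 = 3*6 = 18)
(B(6, 7) - 28)² = (18 - 28)² = (-10)² = 100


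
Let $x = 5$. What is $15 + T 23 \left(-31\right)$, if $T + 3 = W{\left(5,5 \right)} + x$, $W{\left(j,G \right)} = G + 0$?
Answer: $-4976$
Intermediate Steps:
$W{\left(j,G \right)} = G$
$T = 7$ ($T = -3 + \left(5 + 5\right) = -3 + 10 = 7$)
$15 + T 23 \left(-31\right) = 15 + 7 \cdot 23 \left(-31\right) = 15 + 161 \left(-31\right) = 15 - 4991 = -4976$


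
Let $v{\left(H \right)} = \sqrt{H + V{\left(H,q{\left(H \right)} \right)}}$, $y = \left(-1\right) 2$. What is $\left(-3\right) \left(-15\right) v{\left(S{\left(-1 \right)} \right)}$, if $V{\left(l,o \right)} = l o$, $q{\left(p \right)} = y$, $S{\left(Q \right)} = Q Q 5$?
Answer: $45 i \sqrt{5} \approx 100.62 i$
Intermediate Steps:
$y = -2$
$S{\left(Q \right)} = 5 Q^{2}$ ($S{\left(Q \right)} = Q^{2} \cdot 5 = 5 Q^{2}$)
$q{\left(p \right)} = -2$
$v{\left(H \right)} = \sqrt{- H}$ ($v{\left(H \right)} = \sqrt{H + H \left(-2\right)} = \sqrt{H - 2 H} = \sqrt{- H}$)
$\left(-3\right) \left(-15\right) v{\left(S{\left(-1 \right)} \right)} = \left(-3\right) \left(-15\right) \sqrt{- 5 \left(-1\right)^{2}} = 45 \sqrt{- 5 \cdot 1} = 45 \sqrt{\left(-1\right) 5} = 45 \sqrt{-5} = 45 i \sqrt{5}$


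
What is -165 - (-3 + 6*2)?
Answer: -174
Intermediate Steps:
-165 - (-3 + 6*2) = -165 - (-3 + 12) = -165 - 1*9 = -165 - 9 = -174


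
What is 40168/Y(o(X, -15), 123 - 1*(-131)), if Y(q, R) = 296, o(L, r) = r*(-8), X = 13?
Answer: 5021/37 ≈ 135.70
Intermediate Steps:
o(L, r) = -8*r
40168/Y(o(X, -15), 123 - 1*(-131)) = 40168/296 = 40168*(1/296) = 5021/37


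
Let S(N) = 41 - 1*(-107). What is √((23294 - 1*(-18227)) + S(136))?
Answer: √41669 ≈ 204.13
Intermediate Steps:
S(N) = 148 (S(N) = 41 + 107 = 148)
√((23294 - 1*(-18227)) + S(136)) = √((23294 - 1*(-18227)) + 148) = √((23294 + 18227) + 148) = √(41521 + 148) = √41669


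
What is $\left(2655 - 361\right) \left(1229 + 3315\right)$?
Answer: $10423936$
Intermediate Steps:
$\left(2655 - 361\right) \left(1229 + 3315\right) = 2294 \cdot 4544 = 10423936$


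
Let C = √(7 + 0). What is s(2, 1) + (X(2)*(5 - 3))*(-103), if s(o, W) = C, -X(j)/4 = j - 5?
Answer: -2472 + √7 ≈ -2469.4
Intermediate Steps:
X(j) = 20 - 4*j (X(j) = -4*(j - 5) = -4*(-5 + j) = 20 - 4*j)
C = √7 ≈ 2.6458
s(o, W) = √7
s(2, 1) + (X(2)*(5 - 3))*(-103) = √7 + ((20 - 4*2)*(5 - 3))*(-103) = √7 + ((20 - 8)*2)*(-103) = √7 + (12*2)*(-103) = √7 + 24*(-103) = √7 - 2472 = -2472 + √7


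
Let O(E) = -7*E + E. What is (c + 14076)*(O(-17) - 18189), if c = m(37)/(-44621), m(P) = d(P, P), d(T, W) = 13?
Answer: -11360176704921/44621 ≈ -2.5459e+8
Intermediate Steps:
m(P) = 13
c = -13/44621 (c = 13/(-44621) = 13*(-1/44621) = -13/44621 ≈ -0.00029134)
O(E) = -6*E
(c + 14076)*(O(-17) - 18189) = (-13/44621 + 14076)*(-6*(-17) - 18189) = 628085183*(102 - 18189)/44621 = (628085183/44621)*(-18087) = -11360176704921/44621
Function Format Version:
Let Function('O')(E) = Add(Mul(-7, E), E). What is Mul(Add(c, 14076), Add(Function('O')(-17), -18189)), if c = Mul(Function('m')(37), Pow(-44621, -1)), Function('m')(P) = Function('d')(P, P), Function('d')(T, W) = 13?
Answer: Rational(-11360176704921, 44621) ≈ -2.5459e+8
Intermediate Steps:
Function('m')(P) = 13
c = Rational(-13, 44621) (c = Mul(13, Pow(-44621, -1)) = Mul(13, Rational(-1, 44621)) = Rational(-13, 44621) ≈ -0.00029134)
Function('O')(E) = Mul(-6, E)
Mul(Add(c, 14076), Add(Function('O')(-17), -18189)) = Mul(Add(Rational(-13, 44621), 14076), Add(Mul(-6, -17), -18189)) = Mul(Rational(628085183, 44621), Add(102, -18189)) = Mul(Rational(628085183, 44621), -18087) = Rational(-11360176704921, 44621)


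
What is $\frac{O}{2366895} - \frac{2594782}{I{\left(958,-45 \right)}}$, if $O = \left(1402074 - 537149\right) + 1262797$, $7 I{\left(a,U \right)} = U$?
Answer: $\frac{2866075436048}{7100685} \approx 4.0363 \cdot 10^{5}$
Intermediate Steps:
$I{\left(a,U \right)} = \frac{U}{7}$
$O = 2127722$ ($O = 864925 + 1262797 = 2127722$)
$\frac{O}{2366895} - \frac{2594782}{I{\left(958,-45 \right)}} = \frac{2127722}{2366895} - \frac{2594782}{\frac{1}{7} \left(-45\right)} = 2127722 \cdot \frac{1}{2366895} - \frac{2594782}{- \frac{45}{7}} = \frac{2127722}{2366895} - - \frac{18163474}{45} = \frac{2127722}{2366895} + \frac{18163474}{45} = \frac{2866075436048}{7100685}$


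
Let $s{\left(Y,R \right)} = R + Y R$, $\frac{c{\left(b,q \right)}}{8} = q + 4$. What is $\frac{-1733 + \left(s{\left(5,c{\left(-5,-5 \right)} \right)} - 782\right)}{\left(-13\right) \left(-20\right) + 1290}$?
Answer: $- \frac{2563}{1550} \approx -1.6535$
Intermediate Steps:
$c{\left(b,q \right)} = 32 + 8 q$ ($c{\left(b,q \right)} = 8 \left(q + 4\right) = 8 \left(4 + q\right) = 32 + 8 q$)
$s{\left(Y,R \right)} = R + R Y$
$\frac{-1733 + \left(s{\left(5,c{\left(-5,-5 \right)} \right)} - 782\right)}{\left(-13\right) \left(-20\right) + 1290} = \frac{-1733 - \left(782 - \left(32 + 8 \left(-5\right)\right) \left(1 + 5\right)\right)}{\left(-13\right) \left(-20\right) + 1290} = \frac{-1733 - \left(782 - \left(32 - 40\right) 6\right)}{260 + 1290} = \frac{-1733 - 830}{1550} = \left(-1733 - 830\right) \frac{1}{1550} = \left(-2563\right) \frac{1}{1550} = - \frac{2563}{1550}$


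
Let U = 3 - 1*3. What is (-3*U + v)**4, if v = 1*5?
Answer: 625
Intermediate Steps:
U = 0 (U = 3 - 3 = 0)
v = 5
(-3*U + v)**4 = (-3*0 + 5)**4 = (0 + 5)**4 = 5**4 = 625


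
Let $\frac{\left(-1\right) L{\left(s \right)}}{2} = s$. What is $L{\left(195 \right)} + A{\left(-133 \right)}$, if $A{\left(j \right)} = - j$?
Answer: $-257$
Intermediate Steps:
$L{\left(s \right)} = - 2 s$
$L{\left(195 \right)} + A{\left(-133 \right)} = \left(-2\right) 195 - -133 = -390 + 133 = -257$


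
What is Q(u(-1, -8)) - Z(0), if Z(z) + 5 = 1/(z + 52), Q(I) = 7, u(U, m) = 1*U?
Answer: 623/52 ≈ 11.981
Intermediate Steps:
u(U, m) = U
Z(z) = -5 + 1/(52 + z) (Z(z) = -5 + 1/(z + 52) = -5 + 1/(52 + z))
Q(u(-1, -8)) - Z(0) = 7 - (-259 - 5*0)/(52 + 0) = 7 - (-259 + 0)/52 = 7 - (-259)/52 = 7 - 1*(-259/52) = 7 + 259/52 = 623/52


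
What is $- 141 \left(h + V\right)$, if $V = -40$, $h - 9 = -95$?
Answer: $17766$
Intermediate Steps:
$h = -86$ ($h = 9 - 95 = -86$)
$- 141 \left(h + V\right) = - 141 \left(-86 - 40\right) = \left(-141\right) \left(-126\right) = 17766$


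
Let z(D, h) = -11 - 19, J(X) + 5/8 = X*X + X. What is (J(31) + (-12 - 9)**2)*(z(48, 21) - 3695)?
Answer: -42684775/8 ≈ -5.3356e+6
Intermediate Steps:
J(X) = -5/8 + X + X**2 (J(X) = -5/8 + (X*X + X) = -5/8 + (X**2 + X) = -5/8 + (X + X**2) = -5/8 + X + X**2)
z(D, h) = -30
(J(31) + (-12 - 9)**2)*(z(48, 21) - 3695) = ((-5/8 + 31 + 31**2) + (-12 - 9)**2)*(-30 - 3695) = ((-5/8 + 31 + 961) + (-21)**2)*(-3725) = (7931/8 + 441)*(-3725) = (11459/8)*(-3725) = -42684775/8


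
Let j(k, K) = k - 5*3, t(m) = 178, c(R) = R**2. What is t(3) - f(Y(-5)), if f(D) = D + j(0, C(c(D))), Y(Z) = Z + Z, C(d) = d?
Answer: 203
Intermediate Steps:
Y(Z) = 2*Z
j(k, K) = -15 + k (j(k, K) = k - 15 = -15 + k)
f(D) = -15 + D (f(D) = D + (-15 + 0) = D - 15 = -15 + D)
t(3) - f(Y(-5)) = 178 - (-15 + 2*(-5)) = 178 - (-15 - 10) = 178 - 1*(-25) = 178 + 25 = 203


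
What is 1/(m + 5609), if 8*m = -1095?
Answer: 8/43777 ≈ 0.00018274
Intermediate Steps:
m = -1095/8 (m = (⅛)*(-1095) = -1095/8 ≈ -136.88)
1/(m + 5609) = 1/(-1095/8 + 5609) = 1/(43777/8) = 8/43777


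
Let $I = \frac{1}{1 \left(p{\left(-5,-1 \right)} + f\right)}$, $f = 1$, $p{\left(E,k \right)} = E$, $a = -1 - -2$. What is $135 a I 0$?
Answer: $0$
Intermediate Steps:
$a = 1$ ($a = -1 + 2 = 1$)
$I = - \frac{1}{4}$ ($I = \frac{1}{1 \left(-5 + 1\right)} = \frac{1}{1 \left(-4\right)} = \frac{1}{-4} = - \frac{1}{4} \approx -0.25$)
$135 a I 0 = 135 \cdot 1 \left(- \frac{1}{4}\right) 0 = 135 \left(\left(- \frac{1}{4}\right) 0\right) = 135 \cdot 0 = 0$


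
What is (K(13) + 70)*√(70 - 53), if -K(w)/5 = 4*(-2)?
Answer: 110*√17 ≈ 453.54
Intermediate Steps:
K(w) = 40 (K(w) = -20*(-2) = -5*(-8) = 40)
(K(13) + 70)*√(70 - 53) = (40 + 70)*√(70 - 53) = 110*√17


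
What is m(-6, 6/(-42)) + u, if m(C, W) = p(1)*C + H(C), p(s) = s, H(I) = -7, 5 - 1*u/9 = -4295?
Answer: 38687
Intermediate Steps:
u = 38700 (u = 45 - 9*(-4295) = 45 + 38655 = 38700)
m(C, W) = -7 + C (m(C, W) = 1*C - 7 = C - 7 = -7 + C)
m(-6, 6/(-42)) + u = (-7 - 6) + 38700 = -13 + 38700 = 38687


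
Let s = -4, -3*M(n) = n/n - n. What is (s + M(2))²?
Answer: 121/9 ≈ 13.444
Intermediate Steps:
M(n) = -⅓ + n/3 (M(n) = -(n/n - n)/3 = -(1 - n)/3 = -⅓ + n/3)
(s + M(2))² = (-4 + (-⅓ + (⅓)*2))² = (-4 + (-⅓ + ⅔))² = (-4 + ⅓)² = (-11/3)² = 121/9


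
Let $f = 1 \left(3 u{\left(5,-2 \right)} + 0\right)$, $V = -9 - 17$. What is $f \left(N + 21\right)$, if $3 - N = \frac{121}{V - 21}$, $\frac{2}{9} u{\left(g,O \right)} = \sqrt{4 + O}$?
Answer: $\frac{33723 \sqrt{2}}{94} \approx 507.36$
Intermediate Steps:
$V = -26$ ($V = -9 - 17 = -26$)
$u{\left(g,O \right)} = \frac{9 \sqrt{4 + O}}{2}$
$N = \frac{262}{47}$ ($N = 3 - \frac{121}{-26 - 21} = 3 - \frac{121}{-47} = 3 - 121 \left(- \frac{1}{47}\right) = 3 - - \frac{121}{47} = 3 + \frac{121}{47} = \frac{262}{47} \approx 5.5745$)
$f = \frac{27 \sqrt{2}}{2}$ ($f = 1 \left(3 \frac{9 \sqrt{4 - 2}}{2} + 0\right) = 1 \left(3 \frac{9 \sqrt{2}}{2} + 0\right) = 1 \left(\frac{27 \sqrt{2}}{2} + 0\right) = 1 \frac{27 \sqrt{2}}{2} = \frac{27 \sqrt{2}}{2} \approx 19.092$)
$f \left(N + 21\right) = \frac{27 \sqrt{2}}{2} \left(\frac{262}{47} + 21\right) = \frac{27 \sqrt{2}}{2} \cdot \frac{1249}{47} = \frac{33723 \sqrt{2}}{94}$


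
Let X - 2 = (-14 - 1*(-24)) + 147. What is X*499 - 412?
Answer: 78929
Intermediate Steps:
X = 159 (X = 2 + ((-14 - 1*(-24)) + 147) = 2 + ((-14 + 24) + 147) = 2 + (10 + 147) = 2 + 157 = 159)
X*499 - 412 = 159*499 - 412 = 79341 - 412 = 78929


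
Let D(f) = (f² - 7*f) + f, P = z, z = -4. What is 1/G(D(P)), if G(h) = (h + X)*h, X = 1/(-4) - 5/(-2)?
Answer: 1/1690 ≈ 0.00059172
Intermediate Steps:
X = 9/4 (X = 1*(-¼) - 5*(-½) = -¼ + 5/2 = 9/4 ≈ 2.2500)
P = -4
D(f) = f² - 6*f
G(h) = h*(9/4 + h) (G(h) = (h + 9/4)*h = (9/4 + h)*h = h*(9/4 + h))
1/G(D(P)) = 1/((-4*(-6 - 4))*(9 + 4*(-4*(-6 - 4)))/4) = 1/((-4*(-10))*(9 + 4*(-4*(-10)))/4) = 1/((¼)*40*(9 + 4*40)) = 1/((¼)*40*(9 + 160)) = 1/((¼)*40*169) = 1/1690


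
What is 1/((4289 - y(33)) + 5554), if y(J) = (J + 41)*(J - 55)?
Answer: 1/11471 ≈ 8.7176e-5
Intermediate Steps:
y(J) = (-55 + J)*(41 + J) (y(J) = (41 + J)*(-55 + J) = (-55 + J)*(41 + J))
1/((4289 - y(33)) + 5554) = 1/((4289 - (-2255 + 33² - 14*33)) + 5554) = 1/((4289 - (-2255 + 1089 - 462)) + 5554) = 1/((4289 - 1*(-1628)) + 5554) = 1/((4289 + 1628) + 5554) = 1/(5917 + 5554) = 1/11471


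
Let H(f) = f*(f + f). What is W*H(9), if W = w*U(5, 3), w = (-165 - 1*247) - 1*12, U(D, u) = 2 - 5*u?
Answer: 892944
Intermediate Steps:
H(f) = 2*f² (H(f) = f*(2*f) = 2*f²)
w = -424 (w = (-165 - 247) - 12 = -412 - 12 = -424)
W = 5512 (W = -424*(2 - 5*3) = -424*(2 - 15) = -424*(-13) = 5512)
W*H(9) = 5512*(2*9²) = 5512*(2*81) = 5512*162 = 892944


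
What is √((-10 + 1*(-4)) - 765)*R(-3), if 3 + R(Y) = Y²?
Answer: 6*I*√779 ≈ 167.46*I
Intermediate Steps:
R(Y) = -3 + Y²
√((-10 + 1*(-4)) - 765)*R(-3) = √((-10 + 1*(-4)) - 765)*(-3 + (-3)²) = √((-10 - 4) - 765)*(-3 + 9) = √(-14 - 765)*6 = √(-779)*6 = (I*√779)*6 = 6*I*√779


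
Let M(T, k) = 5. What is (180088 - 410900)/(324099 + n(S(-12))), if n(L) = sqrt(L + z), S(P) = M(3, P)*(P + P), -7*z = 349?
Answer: -130910392179/183820283449 + 57703*I*sqrt(8323)/183820283449 ≈ -0.71216 + 2.8638e-5*I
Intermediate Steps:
z = -349/7 (z = -1/7*349 = -349/7 ≈ -49.857)
S(P) = 10*P (S(P) = 5*(P + P) = 5*(2*P) = 10*P)
n(L) = sqrt(-349/7 + L) (n(L) = sqrt(L - 349/7) = sqrt(-349/7 + L))
(180088 - 410900)/(324099 + n(S(-12))) = (180088 - 410900)/(324099 + sqrt(-2443 + 49*(10*(-12)))/7) = -230812/(324099 + sqrt(-2443 + 49*(-120))/7) = -230812/(324099 + sqrt(-2443 - 5880)/7) = -230812/(324099 + sqrt(-8323)/7) = -230812/(324099 + (I*sqrt(8323))/7) = -230812/(324099 + I*sqrt(8323)/7)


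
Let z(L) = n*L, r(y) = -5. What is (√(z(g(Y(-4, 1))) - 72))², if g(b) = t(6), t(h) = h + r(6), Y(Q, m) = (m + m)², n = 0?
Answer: -72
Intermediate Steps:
Y(Q, m) = 4*m² (Y(Q, m) = (2*m)² = 4*m²)
t(h) = -5 + h (t(h) = h - 5 = -5 + h)
g(b) = 1 (g(b) = -5 + 6 = 1)
z(L) = 0 (z(L) = 0*L = 0)
(√(z(g(Y(-4, 1))) - 72))² = (√(0 - 72))² = (√(-72))² = (6*I*√2)² = -72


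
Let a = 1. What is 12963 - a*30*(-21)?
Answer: 13593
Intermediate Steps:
12963 - a*30*(-21) = 12963 - 1*30*(-21) = 12963 - 30*(-21) = 12963 - 1*(-630) = 12963 + 630 = 13593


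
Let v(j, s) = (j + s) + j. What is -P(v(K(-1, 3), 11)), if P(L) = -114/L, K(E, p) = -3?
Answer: 114/5 ≈ 22.800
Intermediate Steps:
v(j, s) = s + 2*j
-P(v(K(-1, 3), 11)) = -(-114)/(11 + 2*(-3)) = -(-114)/(11 - 6) = -(-114)/5 = -1*(-114/5) = 114/5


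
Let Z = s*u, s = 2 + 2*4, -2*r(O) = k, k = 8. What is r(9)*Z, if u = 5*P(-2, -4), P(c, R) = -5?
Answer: 1000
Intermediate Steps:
r(O) = -4 (r(O) = -½*8 = -4)
u = -25 (u = 5*(-5) = -25)
s = 10 (s = 2 + 8 = 10)
Z = -250 (Z = 10*(-25) = -250)
r(9)*Z = -4*(-250) = 1000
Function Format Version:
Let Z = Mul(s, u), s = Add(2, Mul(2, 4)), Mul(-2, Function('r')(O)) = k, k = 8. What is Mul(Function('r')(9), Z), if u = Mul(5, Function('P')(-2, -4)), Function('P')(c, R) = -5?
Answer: 1000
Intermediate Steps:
Function('r')(O) = -4 (Function('r')(O) = Mul(Rational(-1, 2), 8) = -4)
u = -25 (u = Mul(5, -5) = -25)
s = 10 (s = Add(2, 8) = 10)
Z = -250 (Z = Mul(10, -25) = -250)
Mul(Function('r')(9), Z) = Mul(-4, -250) = 1000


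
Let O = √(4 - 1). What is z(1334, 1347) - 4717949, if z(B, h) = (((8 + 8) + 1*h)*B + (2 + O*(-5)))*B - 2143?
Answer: 2420817404 - 6670*√3 ≈ 2.4208e+9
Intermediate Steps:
O = √3 ≈ 1.7320
z(B, h) = -2143 + B*(2 - 5*√3 + B*(16 + h)) (z(B, h) = (((8 + 8) + 1*h)*B + (2 + √3*(-5)))*B - 2143 = ((16 + h)*B + (2 - 5*√3))*B - 2143 = (B*(16 + h) + (2 - 5*√3))*B - 2143 = (2 - 5*√3 + B*(16 + h))*B - 2143 = B*(2 - 5*√3 + B*(16 + h)) - 2143 = -2143 + B*(2 - 5*√3 + B*(16 + h)))
z(1334, 1347) - 4717949 = (-2143 + 2*1334 + 16*1334² + 1347*1334² - 5*1334*√3) - 4717949 = (-2143 + 2668 + 16*1779556 + 1347*1779556 - 6670*√3) - 4717949 = (-2143 + 2668 + 28472896 + 2397061932 - 6670*√3) - 4717949 = (2425535353 - 6670*√3) - 4717949 = 2420817404 - 6670*√3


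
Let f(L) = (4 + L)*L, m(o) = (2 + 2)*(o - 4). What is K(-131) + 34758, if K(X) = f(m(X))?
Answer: 324198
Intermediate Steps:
m(o) = -16 + 4*o (m(o) = 4*(-4 + o) = -16 + 4*o)
f(L) = L*(4 + L)
K(X) = (-16 + 4*X)*(-12 + 4*X) (K(X) = (-16 + 4*X)*(4 + (-16 + 4*X)) = (-16 + 4*X)*(-12 + 4*X))
K(-131) + 34758 = 16*(-4 - 131)*(-3 - 131) + 34758 = 16*(-135)*(-134) + 34758 = 289440 + 34758 = 324198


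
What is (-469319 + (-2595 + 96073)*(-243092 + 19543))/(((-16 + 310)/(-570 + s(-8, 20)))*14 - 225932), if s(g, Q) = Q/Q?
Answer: 162885079173/1761088 ≈ 92491.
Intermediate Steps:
s(g, Q) = 1
(-469319 + (-2595 + 96073)*(-243092 + 19543))/(((-16 + 310)/(-570 + s(-8, 20)))*14 - 225932) = (-469319 + (-2595 + 96073)*(-243092 + 19543))/(((-16 + 310)/(-570 + 1))*14 - 225932) = (-469319 + 93478*(-223549))/((294/(-569))*14 - 225932) = (-469319 - 20896913422)/((294*(-1/569))*14 - 225932) = -20897382741/(-294/569*14 - 225932) = -20897382741/(-4116/569 - 225932) = -20897382741/(-128559424/569) = -20897382741*(-569/128559424) = 162885079173/1761088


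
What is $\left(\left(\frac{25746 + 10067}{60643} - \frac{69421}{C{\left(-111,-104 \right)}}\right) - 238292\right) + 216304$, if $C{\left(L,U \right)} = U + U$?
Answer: $- \frac{273133656265}{12613744} \approx -21654.0$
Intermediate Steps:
$C{\left(L,U \right)} = 2 U$
$\left(\left(\frac{25746 + 10067}{60643} - \frac{69421}{C{\left(-111,-104 \right)}}\right) - 238292\right) + 216304 = \left(\left(\frac{25746 + 10067}{60643} - \frac{69421}{2 \left(-104\right)}\right) - 238292\right) + 216304 = \left(\left(35813 \cdot \frac{1}{60643} - \frac{69421}{-208}\right) - 238292\right) + 216304 = \left(\left(\frac{35813}{60643} - - \frac{69421}{208}\right) - 238292\right) + 216304 = \left(\left(\frac{35813}{60643} + \frac{69421}{208}\right) - 238292\right) + 216304 = \left(\frac{4217346807}{12613744} - 238292\right) + 216304 = - \frac{3001536938441}{12613744} + 216304 = - \frac{273133656265}{12613744}$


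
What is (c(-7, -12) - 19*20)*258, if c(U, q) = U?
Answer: -99846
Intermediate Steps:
(c(-7, -12) - 19*20)*258 = (-7 - 19*20)*258 = (-7 - 380)*258 = -387*258 = -99846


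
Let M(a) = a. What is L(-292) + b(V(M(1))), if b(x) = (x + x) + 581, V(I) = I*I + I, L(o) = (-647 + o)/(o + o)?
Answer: 342579/584 ≈ 586.61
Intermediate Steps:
L(o) = (-647 + o)/(2*o) (L(o) = (-647 + o)/((2*o)) = (-647 + o)*(1/(2*o)) = (-647 + o)/(2*o))
V(I) = I + I**2 (V(I) = I**2 + I = I + I**2)
b(x) = 581 + 2*x (b(x) = 2*x + 581 = 581 + 2*x)
L(-292) + b(V(M(1))) = (1/2)*(-647 - 292)/(-292) + (581 + 2*(1*(1 + 1))) = (1/2)*(-1/292)*(-939) + (581 + 2*(1*2)) = 939/584 + (581 + 2*2) = 939/584 + (581 + 4) = 939/584 + 585 = 342579/584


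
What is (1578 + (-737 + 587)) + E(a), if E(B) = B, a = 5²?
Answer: 1453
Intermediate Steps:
a = 25
(1578 + (-737 + 587)) + E(a) = (1578 + (-737 + 587)) + 25 = (1578 - 150) + 25 = 1428 + 25 = 1453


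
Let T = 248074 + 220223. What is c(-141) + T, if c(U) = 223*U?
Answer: 436854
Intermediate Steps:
T = 468297
c(-141) + T = 223*(-141) + 468297 = -31443 + 468297 = 436854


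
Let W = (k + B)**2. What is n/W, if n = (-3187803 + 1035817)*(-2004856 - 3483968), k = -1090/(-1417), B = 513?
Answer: 1996206436354416/44609041 ≈ 4.4749e+7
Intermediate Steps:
k = 10/13 (k = -1090*(-1/1417) = 10/13 ≈ 0.76923)
n = 11811872404464 (n = -2151986*(-5488824) = 11811872404464)
W = 44609041/169 (W = (10/13 + 513)**2 = (6679/13)**2 = 44609041/169 ≈ 2.6396e+5)
n/W = 11811872404464/(44609041/169) = 11811872404464*(169/44609041) = 1996206436354416/44609041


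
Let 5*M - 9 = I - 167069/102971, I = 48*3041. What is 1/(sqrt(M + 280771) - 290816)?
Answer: -149728071680/43543159306107077 - 11*sqrt(679045169081765)/43543159306107077 ≈ -3.4452e-6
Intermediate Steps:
I = 145968
M = 15031230598/514855 (M = 9/5 + (145968 - 167069/102971)/5 = 9/5 + (1/5)*(15030303859/102971) = 9/5 + 15030303859/514855 = 15031230598/514855 ≈ 29195.)
1/(sqrt(M + 280771) - 290816) = 1/(sqrt(15031230598/514855 + 280771) - 290816) = 1/(sqrt(159587583803/514855) - 290816) = 1/(sqrt(679045169081765)/46805 - 290816) = 1/(-290816 + sqrt(679045169081765)/46805)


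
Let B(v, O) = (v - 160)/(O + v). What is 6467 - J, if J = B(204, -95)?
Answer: 704859/109 ≈ 6466.6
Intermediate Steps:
B(v, O) = (-160 + v)/(O + v)
J = 44/109 (J = (-160 + 204)/(-95 + 204) = 44/109 ≈ 0.40367)
6467 - J = 6467 - 1*44/109 = 6467 - 44/109 = 704859/109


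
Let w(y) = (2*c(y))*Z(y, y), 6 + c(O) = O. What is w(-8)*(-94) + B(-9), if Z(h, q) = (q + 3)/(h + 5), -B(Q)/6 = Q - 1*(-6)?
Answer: 13214/3 ≈ 4404.7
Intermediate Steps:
c(O) = -6 + O
B(Q) = -36 - 6*Q (B(Q) = -6*(Q - 1*(-6)) = -6*(Q + 6) = -6*(6 + Q) = -36 - 6*Q)
Z(h, q) = (3 + q)/(5 + h)
w(y) = (-12 + 2*y)*(3 + y)/(5 + y) (w(y) = (2*(-6 + y))*((3 + y)/(5 + y)) = (-12 + 2*y)*((3 + y)/(5 + y)) = (-12 + 2*y)*(3 + y)/(5 + y))
w(-8)*(-94) + B(-9) = (2*(-6 - 8)*(3 - 8)/(5 - 8))*(-94) + (-36 - 6*(-9)) = (2*(-14)*(-5)/(-3))*(-94) + (-36 + 54) = (2*(-1/3)*(-14)*(-5))*(-94) + 18 = -140/3*(-94) + 18 = 13160/3 + 18 = 13214/3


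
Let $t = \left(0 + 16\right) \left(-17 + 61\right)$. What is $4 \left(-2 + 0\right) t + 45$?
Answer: $-5587$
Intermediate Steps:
$t = 704$ ($t = 16 \cdot 44 = 704$)
$4 \left(-2 + 0\right) t + 45 = 4 \left(-2 + 0\right) 704 + 45 = 4 \left(-2\right) 704 + 45 = \left(-8\right) 704 + 45 = -5632 + 45 = -5587$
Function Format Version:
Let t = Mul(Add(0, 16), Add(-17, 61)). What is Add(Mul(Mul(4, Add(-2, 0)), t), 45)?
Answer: -5587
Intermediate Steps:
t = 704 (t = Mul(16, 44) = 704)
Add(Mul(Mul(4, Add(-2, 0)), t), 45) = Add(Mul(Mul(4, Add(-2, 0)), 704), 45) = Add(Mul(Mul(4, -2), 704), 45) = Add(Mul(-8, 704), 45) = Add(-5632, 45) = -5587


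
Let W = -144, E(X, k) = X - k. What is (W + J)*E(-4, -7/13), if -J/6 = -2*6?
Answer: 3240/13 ≈ 249.23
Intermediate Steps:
J = 72 (J = -(-12)*6 = -6*(-12) = 72)
(W + J)*E(-4, -7/13) = (-144 + 72)*(-4 - (-7)/13) = -72*(-4 - (-7)/13) = -72*(-4 - 1*(-7/13)) = -72*(-4 + 7/13) = -72*(-45/13) = 3240/13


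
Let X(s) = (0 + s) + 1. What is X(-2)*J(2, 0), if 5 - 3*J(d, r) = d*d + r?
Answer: -⅓ ≈ -0.33333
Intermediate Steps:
J(d, r) = 5/3 - r/3 - d²/3 (J(d, r) = 5/3 - (d*d + r)/3 = 5/3 - (d² + r)/3 = 5/3 - (r + d²)/3 = 5/3 + (-r/3 - d²/3) = 5/3 - r/3 - d²/3)
X(s) = 1 + s (X(s) = s + 1 = 1 + s)
X(-2)*J(2, 0) = (1 - 2)*(5/3 - ⅓*0 - ⅓*2²) = -(5/3 + 0 - ⅓*4) = -(5/3 + 0 - 4/3) = -1*⅓ = -⅓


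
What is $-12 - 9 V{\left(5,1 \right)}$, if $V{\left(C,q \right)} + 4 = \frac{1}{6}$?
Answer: $\frac{45}{2} \approx 22.5$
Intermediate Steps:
$V{\left(C,q \right)} = - \frac{23}{6}$ ($V{\left(C,q \right)} = -4 + \frac{1}{6} = - \frac{23}{6}$)
$-12 - 9 V{\left(5,1 \right)} = -12 - - \frac{69}{2} = -12 + \frac{69}{2} = \frac{45}{2}$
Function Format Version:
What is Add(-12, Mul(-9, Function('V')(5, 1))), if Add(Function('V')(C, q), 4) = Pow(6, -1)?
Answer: Rational(45, 2) ≈ 22.500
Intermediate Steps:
Function('V')(C, q) = Rational(-23, 6) (Function('V')(C, q) = Add(-4, Pow(6, -1)) = Add(-4, Rational(1, 6)) = Rational(-23, 6))
Add(-12, Mul(-9, Function('V')(5, 1))) = Add(-12, Mul(-9, Rational(-23, 6))) = Add(-12, Rational(69, 2)) = Rational(45, 2)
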